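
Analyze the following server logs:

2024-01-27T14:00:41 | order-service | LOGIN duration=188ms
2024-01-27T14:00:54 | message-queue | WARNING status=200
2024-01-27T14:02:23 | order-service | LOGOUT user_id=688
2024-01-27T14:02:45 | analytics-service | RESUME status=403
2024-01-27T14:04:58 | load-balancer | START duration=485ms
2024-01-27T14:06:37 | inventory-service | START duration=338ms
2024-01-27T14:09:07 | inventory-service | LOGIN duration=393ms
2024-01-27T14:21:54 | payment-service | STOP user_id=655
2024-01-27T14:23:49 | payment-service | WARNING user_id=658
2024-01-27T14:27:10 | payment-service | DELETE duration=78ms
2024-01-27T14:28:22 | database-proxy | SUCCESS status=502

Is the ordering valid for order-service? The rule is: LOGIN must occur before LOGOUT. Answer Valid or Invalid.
Valid

To validate ordering:

1. Required order: LOGIN → LOGOUT
2. Rule: LOGIN must occur before LOGOUT
3. Check actual order of events for order-service
4. Result: Valid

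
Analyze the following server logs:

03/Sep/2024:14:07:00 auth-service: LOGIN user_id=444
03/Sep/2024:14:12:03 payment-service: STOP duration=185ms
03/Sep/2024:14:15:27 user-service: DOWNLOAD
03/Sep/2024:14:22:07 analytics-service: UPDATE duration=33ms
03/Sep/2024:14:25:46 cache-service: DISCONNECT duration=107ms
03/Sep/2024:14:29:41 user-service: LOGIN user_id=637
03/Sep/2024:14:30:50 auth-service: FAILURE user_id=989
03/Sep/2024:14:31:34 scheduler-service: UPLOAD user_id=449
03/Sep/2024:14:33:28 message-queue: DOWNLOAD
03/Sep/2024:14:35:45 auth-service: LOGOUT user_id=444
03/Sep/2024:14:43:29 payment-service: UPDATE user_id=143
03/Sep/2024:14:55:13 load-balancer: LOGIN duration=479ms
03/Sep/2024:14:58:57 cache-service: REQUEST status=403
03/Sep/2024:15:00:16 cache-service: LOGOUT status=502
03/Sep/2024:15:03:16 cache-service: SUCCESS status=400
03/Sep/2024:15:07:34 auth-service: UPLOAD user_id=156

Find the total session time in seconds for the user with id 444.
1725

To calculate session duration:

1. Find LOGIN event for user_id=444: 03/Sep/2024:14:07:00
2. Find LOGOUT event for user_id=444: 03/Sep/2024:14:35:45
3. Session duration: 03/Sep/2024:14:35:45 - 03/Sep/2024:14:07:00 = 1725 seconds (28 minutes)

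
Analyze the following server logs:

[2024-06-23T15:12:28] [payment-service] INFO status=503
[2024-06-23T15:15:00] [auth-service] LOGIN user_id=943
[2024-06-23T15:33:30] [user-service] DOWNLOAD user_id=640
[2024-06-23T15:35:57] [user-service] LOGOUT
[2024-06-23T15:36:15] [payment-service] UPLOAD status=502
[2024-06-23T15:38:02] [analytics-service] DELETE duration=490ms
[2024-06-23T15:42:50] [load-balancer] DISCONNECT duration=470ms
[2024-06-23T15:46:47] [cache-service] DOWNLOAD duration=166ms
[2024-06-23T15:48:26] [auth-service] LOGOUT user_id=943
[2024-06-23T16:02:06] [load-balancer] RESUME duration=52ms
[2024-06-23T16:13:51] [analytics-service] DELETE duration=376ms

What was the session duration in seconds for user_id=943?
2006

To calculate session duration:

1. Find LOGIN event for user_id=943: 2024-06-23T15:15:00
2. Find LOGOUT event for user_id=943: 2024-06-23T15:48:26
3. Session duration: 2024-06-23T15:48:26 - 2024-06-23T15:15:00 = 2006 seconds (33 minutes)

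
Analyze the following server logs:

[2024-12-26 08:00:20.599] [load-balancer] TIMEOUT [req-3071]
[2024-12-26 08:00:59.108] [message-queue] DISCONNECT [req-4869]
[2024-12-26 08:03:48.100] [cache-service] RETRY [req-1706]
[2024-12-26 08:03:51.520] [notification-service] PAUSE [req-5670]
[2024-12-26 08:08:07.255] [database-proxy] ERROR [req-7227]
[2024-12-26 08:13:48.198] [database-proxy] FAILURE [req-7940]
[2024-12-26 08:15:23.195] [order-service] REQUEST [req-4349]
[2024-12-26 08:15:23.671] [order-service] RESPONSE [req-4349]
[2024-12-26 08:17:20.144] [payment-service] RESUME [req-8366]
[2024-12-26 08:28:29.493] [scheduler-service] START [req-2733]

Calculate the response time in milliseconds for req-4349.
476

To calculate latency:

1. Find REQUEST with id req-4349: 2024-12-26 08:15:23.195
2. Find RESPONSE with id req-4349: 2024-12-26 08:15:23.671
3. Latency: 2024-12-26 08:15:23.671 - 2024-12-26 08:15:23.195 = 476ms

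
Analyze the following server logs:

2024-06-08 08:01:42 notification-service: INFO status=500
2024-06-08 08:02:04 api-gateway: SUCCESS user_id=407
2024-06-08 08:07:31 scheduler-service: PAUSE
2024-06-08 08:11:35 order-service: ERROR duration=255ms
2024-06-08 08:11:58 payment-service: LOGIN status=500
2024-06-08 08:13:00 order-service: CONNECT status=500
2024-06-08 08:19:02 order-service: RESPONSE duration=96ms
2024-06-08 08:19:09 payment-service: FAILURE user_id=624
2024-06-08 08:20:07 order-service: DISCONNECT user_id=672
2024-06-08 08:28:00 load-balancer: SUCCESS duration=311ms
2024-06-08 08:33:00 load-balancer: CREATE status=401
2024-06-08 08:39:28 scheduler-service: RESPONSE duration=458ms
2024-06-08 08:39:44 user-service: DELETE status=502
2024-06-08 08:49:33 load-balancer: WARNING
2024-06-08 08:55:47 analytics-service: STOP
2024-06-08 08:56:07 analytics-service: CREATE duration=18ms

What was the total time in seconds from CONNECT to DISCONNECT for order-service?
427

To calculate state duration:

1. Find CONNECT event for order-service: 2024-06-08 08:13:00
2. Find DISCONNECT event for order-service: 2024-06-08 08:20:07
3. Calculate duration: 2024-06-08 08:20:07 - 2024-06-08 08:13:00 = 427 seconds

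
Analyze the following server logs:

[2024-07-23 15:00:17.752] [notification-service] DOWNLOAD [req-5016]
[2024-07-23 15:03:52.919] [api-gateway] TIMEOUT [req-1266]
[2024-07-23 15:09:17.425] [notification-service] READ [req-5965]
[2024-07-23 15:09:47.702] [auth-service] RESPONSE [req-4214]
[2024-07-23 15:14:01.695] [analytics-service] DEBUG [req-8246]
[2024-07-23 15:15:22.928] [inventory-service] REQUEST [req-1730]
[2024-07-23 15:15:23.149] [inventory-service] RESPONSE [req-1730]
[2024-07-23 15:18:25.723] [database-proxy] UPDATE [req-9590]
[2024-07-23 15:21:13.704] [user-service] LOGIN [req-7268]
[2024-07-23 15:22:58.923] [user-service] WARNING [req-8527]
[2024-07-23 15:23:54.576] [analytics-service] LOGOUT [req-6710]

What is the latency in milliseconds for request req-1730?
221

To calculate latency:

1. Find REQUEST with id req-1730: 2024-07-23 15:15:22.928
2. Find RESPONSE with id req-1730: 2024-07-23 15:15:23.149
3. Latency: 2024-07-23 15:15:23.149 - 2024-07-23 15:15:22.928 = 221ms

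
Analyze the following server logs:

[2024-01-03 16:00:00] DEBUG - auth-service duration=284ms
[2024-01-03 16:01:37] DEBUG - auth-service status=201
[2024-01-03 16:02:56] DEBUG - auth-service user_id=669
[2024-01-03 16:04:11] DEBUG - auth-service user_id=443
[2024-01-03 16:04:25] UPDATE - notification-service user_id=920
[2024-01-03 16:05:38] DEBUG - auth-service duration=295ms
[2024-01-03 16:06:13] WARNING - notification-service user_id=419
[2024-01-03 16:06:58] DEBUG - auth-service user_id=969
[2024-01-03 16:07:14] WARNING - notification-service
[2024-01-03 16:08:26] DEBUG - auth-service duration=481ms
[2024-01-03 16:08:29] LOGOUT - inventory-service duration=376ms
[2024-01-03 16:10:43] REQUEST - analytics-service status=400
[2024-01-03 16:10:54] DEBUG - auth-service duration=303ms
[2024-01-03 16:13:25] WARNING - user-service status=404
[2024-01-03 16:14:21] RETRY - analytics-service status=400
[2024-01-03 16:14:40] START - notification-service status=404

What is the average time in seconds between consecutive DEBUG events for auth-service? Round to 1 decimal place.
93.4

To calculate average interval:

1. Find all DEBUG events for auth-service in order
2. Calculate time gaps between consecutive events
3. Compute mean of gaps: 654 / 7 = 93.4 seconds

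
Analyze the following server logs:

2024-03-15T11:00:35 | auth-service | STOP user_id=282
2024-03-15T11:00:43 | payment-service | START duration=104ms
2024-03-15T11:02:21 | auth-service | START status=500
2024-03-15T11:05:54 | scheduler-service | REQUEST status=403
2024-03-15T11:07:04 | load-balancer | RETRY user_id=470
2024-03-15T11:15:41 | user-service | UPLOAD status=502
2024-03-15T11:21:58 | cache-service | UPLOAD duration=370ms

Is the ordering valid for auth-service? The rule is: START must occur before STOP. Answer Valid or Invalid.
Invalid

To validate ordering:

1. Required order: START → STOP
2. Rule: START must occur before STOP
3. Check actual order of events for auth-service
4. Result: Invalid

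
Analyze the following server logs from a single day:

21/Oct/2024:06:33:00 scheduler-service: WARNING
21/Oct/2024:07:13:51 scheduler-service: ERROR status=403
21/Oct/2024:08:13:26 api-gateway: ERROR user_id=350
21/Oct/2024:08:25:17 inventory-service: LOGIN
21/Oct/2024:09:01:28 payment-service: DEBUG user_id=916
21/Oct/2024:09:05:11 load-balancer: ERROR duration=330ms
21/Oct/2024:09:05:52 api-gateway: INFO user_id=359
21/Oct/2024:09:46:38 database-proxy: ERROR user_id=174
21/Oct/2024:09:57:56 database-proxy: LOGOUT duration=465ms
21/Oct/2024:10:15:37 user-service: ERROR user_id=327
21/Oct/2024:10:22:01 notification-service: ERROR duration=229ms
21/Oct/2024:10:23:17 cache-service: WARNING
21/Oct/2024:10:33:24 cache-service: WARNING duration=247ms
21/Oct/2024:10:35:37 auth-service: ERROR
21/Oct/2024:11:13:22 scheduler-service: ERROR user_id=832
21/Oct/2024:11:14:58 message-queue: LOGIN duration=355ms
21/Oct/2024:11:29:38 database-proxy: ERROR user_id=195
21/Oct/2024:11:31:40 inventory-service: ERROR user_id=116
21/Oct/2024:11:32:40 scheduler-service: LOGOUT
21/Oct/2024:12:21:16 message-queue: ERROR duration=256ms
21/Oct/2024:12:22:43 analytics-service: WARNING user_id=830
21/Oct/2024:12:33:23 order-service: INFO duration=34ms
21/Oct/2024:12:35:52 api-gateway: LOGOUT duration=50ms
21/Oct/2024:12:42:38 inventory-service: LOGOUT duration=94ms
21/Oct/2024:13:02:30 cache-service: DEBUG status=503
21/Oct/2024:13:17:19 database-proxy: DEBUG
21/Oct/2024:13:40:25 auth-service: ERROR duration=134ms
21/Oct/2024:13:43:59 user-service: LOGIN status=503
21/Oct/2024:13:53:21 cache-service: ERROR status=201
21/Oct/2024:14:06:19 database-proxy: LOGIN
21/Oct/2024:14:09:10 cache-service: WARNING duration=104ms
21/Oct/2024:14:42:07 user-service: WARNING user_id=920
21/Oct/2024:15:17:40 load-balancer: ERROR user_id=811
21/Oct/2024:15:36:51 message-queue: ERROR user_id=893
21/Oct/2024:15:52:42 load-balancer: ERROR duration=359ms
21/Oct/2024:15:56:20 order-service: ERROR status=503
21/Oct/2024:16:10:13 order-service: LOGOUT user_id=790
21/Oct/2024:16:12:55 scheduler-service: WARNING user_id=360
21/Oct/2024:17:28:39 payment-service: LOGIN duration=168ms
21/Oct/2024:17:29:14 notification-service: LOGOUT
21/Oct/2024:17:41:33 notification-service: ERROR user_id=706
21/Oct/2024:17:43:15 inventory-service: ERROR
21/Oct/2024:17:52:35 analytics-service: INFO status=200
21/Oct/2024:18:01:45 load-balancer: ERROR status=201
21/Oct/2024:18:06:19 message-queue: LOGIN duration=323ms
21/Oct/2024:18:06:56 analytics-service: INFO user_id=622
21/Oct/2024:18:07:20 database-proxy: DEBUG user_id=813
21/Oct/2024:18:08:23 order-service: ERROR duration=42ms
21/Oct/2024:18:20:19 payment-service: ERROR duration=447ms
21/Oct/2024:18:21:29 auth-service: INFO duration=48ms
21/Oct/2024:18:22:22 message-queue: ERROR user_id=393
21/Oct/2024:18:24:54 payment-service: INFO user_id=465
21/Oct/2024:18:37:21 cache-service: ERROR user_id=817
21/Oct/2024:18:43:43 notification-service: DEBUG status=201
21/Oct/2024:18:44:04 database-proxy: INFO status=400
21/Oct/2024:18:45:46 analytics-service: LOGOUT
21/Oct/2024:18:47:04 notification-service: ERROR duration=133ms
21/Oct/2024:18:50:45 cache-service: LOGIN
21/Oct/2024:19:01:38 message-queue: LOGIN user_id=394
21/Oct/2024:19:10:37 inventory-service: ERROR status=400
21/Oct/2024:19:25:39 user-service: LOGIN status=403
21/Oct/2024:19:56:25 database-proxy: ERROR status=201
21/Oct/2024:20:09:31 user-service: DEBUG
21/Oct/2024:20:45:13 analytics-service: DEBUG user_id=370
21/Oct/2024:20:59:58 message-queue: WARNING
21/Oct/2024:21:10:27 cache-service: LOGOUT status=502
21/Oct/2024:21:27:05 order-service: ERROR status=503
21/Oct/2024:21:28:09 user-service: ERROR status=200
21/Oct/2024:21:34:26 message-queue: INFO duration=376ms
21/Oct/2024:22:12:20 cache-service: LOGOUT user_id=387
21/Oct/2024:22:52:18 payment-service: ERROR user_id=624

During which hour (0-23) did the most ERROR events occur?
18

To find the peak hour:

1. Group all ERROR events by hour
2. Count events in each hour
3. Find hour with maximum count
4. Peak hour: 18 (with 6 events)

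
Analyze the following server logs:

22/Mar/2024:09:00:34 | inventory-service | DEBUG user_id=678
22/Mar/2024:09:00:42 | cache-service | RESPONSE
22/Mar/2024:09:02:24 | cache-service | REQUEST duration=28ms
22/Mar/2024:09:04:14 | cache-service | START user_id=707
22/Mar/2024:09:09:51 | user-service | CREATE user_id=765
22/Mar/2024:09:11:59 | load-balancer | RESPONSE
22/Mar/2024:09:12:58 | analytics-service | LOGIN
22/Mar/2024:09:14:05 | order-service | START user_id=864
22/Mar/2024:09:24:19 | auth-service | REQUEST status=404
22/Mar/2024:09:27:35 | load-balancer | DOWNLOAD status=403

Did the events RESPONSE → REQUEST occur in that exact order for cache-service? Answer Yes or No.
Yes

To verify sequence order:

1. Find all events in sequence RESPONSE → REQUEST for cache-service
2. Extract their timestamps
3. Check if timestamps are in ascending order
4. Result: Yes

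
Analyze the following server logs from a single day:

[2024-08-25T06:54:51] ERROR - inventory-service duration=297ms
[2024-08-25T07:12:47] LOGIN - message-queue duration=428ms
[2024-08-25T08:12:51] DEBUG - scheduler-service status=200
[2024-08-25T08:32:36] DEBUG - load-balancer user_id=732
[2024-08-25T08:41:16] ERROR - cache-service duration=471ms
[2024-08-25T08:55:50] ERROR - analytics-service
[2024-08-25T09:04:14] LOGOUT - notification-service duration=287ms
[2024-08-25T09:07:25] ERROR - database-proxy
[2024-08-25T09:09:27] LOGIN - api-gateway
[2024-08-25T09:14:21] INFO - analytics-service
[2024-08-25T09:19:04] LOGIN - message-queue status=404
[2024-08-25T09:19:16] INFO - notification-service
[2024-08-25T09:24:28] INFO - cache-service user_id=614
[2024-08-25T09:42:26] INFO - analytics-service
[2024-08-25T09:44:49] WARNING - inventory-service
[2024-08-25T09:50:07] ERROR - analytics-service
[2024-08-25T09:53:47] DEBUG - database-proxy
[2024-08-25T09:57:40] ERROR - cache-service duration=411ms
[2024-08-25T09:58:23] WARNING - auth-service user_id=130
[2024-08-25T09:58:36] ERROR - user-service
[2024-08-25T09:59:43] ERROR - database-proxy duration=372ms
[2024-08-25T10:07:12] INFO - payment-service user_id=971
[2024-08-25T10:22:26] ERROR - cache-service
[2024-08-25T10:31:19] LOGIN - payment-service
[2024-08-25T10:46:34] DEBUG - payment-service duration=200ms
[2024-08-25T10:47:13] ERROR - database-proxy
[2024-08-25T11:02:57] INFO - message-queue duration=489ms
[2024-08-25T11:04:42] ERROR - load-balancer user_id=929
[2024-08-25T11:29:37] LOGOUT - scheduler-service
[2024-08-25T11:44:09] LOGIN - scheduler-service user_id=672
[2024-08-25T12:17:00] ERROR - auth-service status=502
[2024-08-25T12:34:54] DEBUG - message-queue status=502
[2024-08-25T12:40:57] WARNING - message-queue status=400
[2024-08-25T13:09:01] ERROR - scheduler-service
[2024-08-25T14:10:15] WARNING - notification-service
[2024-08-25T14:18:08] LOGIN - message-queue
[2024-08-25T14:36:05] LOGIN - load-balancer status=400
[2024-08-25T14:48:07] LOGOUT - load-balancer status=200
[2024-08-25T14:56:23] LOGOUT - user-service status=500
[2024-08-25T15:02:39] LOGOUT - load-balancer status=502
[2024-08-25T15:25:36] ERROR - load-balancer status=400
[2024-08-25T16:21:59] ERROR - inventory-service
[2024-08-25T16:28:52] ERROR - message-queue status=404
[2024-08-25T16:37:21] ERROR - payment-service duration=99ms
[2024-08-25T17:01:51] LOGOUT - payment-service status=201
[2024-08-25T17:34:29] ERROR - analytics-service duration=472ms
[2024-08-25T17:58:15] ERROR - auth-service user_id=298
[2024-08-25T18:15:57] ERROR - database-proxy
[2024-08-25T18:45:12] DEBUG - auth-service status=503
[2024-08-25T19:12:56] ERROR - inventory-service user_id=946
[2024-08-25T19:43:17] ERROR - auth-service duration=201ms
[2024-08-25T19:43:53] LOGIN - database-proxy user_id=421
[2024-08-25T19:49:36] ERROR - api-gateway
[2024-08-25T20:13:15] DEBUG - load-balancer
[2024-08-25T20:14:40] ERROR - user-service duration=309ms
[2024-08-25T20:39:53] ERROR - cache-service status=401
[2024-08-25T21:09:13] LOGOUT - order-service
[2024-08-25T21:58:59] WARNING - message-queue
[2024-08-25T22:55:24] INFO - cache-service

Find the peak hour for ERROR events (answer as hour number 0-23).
9

To find the peak hour:

1. Group all ERROR events by hour
2. Count events in each hour
3. Find hour with maximum count
4. Peak hour: 9 (with 5 events)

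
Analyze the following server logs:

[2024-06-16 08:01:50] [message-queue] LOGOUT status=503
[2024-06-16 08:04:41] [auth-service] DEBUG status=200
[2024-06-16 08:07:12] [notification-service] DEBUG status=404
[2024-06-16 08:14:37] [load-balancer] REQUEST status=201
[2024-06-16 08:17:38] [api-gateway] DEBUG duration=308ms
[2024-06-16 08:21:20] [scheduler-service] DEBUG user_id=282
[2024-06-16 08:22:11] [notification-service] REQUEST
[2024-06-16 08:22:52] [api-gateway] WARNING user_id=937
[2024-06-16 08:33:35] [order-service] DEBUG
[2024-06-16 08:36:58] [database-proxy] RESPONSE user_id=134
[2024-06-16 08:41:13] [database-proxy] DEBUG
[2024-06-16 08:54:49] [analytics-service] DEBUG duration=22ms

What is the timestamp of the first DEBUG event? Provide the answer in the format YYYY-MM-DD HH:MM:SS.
2024-06-16 08:04:41

To find the first event:

1. Filter for all DEBUG events
2. Sort by timestamp
3. Select the first one
4. Timestamp: 2024-06-16 08:04:41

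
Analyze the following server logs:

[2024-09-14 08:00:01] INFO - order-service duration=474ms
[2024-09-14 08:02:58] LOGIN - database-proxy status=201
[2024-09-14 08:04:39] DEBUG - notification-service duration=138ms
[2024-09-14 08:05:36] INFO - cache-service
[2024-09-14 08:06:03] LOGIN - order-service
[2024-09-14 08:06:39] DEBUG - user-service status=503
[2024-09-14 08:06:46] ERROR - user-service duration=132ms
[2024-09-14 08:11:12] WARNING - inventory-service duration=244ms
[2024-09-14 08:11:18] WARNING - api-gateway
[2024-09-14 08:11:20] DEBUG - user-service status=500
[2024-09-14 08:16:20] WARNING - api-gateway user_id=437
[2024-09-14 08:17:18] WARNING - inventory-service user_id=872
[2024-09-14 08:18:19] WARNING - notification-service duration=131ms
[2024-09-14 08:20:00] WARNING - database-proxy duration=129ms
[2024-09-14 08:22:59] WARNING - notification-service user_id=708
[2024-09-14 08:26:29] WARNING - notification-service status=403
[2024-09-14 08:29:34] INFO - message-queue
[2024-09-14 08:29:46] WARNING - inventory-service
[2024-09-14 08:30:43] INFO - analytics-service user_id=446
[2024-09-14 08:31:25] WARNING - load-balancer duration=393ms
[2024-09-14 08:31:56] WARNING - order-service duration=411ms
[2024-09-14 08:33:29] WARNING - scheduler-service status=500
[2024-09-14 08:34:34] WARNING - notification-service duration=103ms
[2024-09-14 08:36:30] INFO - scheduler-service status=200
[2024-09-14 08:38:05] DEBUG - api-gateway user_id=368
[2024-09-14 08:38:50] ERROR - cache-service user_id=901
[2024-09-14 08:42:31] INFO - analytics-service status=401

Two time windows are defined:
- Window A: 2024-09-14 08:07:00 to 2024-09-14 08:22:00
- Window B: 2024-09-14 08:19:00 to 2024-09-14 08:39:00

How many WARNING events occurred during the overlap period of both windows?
1

To find overlap events:

1. Window A: 2024-09-14 08:07:00 to 2024-09-14 08:22:00
2. Window B: 2024-09-14 08:19:00 to 2024-09-14 08:39:00
3. Overlap period: 2024-09-14 08:19:00 to 2024-09-14 08:22:00
4. Count WARNING events in overlap: 1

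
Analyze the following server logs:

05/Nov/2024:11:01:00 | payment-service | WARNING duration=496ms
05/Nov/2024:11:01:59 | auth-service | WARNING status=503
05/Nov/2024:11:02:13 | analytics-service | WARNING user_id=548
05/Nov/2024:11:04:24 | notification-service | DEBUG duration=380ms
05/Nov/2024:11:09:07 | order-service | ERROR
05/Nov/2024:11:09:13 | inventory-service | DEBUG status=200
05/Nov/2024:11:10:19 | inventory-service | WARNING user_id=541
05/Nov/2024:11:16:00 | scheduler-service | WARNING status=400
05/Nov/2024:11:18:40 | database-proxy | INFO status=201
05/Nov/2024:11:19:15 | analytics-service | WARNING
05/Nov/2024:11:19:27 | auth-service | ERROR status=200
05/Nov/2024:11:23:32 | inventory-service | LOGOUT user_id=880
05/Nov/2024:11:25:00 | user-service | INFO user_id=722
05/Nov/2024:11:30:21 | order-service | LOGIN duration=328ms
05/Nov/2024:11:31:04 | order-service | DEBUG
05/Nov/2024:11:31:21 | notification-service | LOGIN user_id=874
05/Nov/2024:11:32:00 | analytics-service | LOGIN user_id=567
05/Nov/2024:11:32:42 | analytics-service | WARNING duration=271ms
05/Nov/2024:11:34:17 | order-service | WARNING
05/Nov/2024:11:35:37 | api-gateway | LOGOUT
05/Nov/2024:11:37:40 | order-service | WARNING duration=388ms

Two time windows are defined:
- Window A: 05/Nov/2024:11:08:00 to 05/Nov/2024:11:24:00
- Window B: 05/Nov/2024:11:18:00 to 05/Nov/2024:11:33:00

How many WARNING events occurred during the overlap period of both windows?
1

To find overlap events:

1. Window A: 05/Nov/2024:11:08:00 to 05/Nov/2024:11:24:00
2. Window B: 05/Nov/2024:11:18:00 to 05/Nov/2024:11:33:00
3. Overlap period: 05/Nov/2024:11:18:00 to 05/Nov/2024:11:24:00
4. Count WARNING events in overlap: 1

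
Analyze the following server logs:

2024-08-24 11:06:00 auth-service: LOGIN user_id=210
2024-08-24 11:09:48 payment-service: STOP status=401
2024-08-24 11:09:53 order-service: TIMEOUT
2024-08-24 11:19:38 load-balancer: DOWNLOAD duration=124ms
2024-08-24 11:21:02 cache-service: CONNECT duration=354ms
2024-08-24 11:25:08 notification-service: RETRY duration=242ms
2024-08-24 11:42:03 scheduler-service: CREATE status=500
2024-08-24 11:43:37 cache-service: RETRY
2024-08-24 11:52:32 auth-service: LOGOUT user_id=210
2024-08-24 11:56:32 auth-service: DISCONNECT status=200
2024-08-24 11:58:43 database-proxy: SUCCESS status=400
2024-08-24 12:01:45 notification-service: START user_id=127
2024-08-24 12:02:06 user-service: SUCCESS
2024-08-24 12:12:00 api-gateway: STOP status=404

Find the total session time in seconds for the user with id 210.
2792

To calculate session duration:

1. Find LOGIN event for user_id=210: 2024-08-24 11:06:00
2. Find LOGOUT event for user_id=210: 2024-08-24 11:52:32
3. Session duration: 2024-08-24 11:52:32 - 2024-08-24 11:06:00 = 2792 seconds (46 minutes)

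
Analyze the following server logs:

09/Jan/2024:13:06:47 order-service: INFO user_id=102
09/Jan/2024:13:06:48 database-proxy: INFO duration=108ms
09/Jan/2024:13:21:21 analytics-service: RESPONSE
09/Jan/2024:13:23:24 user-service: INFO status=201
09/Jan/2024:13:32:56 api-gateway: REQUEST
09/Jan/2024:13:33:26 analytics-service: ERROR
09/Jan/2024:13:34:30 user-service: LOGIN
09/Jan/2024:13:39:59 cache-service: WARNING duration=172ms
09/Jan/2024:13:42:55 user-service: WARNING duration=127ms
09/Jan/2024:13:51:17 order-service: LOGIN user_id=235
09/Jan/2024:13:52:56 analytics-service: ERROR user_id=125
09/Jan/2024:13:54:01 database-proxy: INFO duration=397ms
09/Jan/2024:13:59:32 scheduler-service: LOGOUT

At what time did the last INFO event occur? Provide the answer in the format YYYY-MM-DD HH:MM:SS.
2024-01-09 13:54:01

To find the last event:

1. Filter for all INFO events
2. Sort by timestamp
3. Select the last one
4. Timestamp: 2024-01-09 13:54:01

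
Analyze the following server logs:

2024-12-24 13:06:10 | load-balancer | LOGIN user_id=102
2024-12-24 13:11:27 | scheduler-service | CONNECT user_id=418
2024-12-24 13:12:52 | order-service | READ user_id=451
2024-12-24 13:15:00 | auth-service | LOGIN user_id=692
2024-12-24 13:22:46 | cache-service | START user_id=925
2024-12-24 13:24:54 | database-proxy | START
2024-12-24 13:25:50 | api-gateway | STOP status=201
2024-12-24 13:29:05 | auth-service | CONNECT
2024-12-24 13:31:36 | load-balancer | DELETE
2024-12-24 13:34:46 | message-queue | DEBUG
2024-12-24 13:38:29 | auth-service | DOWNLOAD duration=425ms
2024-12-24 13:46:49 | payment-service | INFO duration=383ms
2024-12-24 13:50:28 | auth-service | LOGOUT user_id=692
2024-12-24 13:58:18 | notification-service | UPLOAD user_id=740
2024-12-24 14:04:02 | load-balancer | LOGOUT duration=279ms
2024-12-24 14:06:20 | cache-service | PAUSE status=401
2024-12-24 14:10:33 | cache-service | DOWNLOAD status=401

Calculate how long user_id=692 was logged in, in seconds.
2128

To calculate session duration:

1. Find LOGIN event for user_id=692: 2024-12-24 13:15:00
2. Find LOGOUT event for user_id=692: 2024-12-24 13:50:28
3. Session duration: 2024-12-24 13:50:28 - 2024-12-24 13:15:00 = 2128 seconds (35 minutes)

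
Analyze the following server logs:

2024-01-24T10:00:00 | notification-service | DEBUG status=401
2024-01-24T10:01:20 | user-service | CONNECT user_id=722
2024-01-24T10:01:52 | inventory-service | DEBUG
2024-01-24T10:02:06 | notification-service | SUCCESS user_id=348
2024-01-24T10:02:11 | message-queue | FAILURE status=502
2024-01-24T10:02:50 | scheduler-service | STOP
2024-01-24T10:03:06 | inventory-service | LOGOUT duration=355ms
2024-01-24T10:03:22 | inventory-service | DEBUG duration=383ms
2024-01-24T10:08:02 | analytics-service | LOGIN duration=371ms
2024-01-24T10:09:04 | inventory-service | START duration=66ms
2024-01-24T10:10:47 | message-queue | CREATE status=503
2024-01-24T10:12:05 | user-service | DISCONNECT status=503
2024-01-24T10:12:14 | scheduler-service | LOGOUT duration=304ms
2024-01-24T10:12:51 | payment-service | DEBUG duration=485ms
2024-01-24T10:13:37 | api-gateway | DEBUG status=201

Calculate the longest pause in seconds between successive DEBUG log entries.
569

To find the longest gap:

1. Extract all DEBUG events in chronological order
2. Calculate time differences between consecutive events
3. Find the maximum difference
4. Longest gap: 569 seconds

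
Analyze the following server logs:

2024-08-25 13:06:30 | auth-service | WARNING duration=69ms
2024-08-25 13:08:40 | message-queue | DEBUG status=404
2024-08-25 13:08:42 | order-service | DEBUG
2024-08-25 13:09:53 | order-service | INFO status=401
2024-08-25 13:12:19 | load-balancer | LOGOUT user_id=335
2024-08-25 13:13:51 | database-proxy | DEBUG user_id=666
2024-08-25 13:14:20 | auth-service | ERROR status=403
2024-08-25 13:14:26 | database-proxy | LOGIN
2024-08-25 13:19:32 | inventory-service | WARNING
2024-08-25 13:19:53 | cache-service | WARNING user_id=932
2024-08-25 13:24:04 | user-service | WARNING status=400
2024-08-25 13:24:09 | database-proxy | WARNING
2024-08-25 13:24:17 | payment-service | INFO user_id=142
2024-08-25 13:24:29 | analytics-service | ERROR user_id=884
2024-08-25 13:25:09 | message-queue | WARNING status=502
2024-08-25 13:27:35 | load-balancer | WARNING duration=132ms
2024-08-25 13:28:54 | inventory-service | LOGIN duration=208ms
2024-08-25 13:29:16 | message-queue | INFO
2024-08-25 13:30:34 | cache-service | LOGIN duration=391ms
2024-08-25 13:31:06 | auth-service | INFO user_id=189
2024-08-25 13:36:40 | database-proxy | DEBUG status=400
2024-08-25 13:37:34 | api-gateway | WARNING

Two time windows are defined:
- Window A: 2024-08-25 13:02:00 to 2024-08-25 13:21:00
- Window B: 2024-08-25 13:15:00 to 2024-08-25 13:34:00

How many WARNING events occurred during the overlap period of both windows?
2

To find overlap events:

1. Window A: 2024-08-25 13:02:00 to 2024-08-25 13:21:00
2. Window B: 2024-08-25 13:15:00 to 2024-08-25 13:34:00
3. Overlap period: 2024-08-25 13:15:00 to 2024-08-25 13:21:00
4. Count WARNING events in overlap: 2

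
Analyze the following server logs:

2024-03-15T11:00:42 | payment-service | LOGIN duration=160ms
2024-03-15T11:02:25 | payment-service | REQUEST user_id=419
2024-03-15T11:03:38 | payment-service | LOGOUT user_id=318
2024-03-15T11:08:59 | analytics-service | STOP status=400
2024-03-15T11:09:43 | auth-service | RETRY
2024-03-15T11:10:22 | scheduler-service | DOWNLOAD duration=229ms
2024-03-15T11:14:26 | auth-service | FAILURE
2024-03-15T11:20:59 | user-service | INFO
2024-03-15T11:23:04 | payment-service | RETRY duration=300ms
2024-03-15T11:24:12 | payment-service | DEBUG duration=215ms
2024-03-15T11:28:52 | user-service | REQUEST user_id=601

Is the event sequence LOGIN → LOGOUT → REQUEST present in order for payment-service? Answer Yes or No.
No

To verify sequence order:

1. Find all events in sequence LOGIN → LOGOUT → REQUEST for payment-service
2. Extract their timestamps
3. Check if timestamps are in ascending order
4. Result: No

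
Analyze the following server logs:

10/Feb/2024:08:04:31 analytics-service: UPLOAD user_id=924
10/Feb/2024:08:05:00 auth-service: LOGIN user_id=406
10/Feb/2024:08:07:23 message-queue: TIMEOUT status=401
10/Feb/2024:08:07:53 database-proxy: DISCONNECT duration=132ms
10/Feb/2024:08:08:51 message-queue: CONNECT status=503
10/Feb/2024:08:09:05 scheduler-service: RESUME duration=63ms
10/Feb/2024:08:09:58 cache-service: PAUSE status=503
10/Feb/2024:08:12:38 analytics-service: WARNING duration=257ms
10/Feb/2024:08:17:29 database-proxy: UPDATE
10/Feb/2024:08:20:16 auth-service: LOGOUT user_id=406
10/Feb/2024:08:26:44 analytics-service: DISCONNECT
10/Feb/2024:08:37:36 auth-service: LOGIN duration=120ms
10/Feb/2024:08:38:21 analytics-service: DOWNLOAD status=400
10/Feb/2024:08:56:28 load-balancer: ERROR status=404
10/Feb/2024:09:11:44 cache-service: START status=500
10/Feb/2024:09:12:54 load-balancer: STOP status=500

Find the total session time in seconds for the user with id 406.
916

To calculate session duration:

1. Find LOGIN event for user_id=406: 10/Feb/2024:08:05:00
2. Find LOGOUT event for user_id=406: 10/Feb/2024:08:20:16
3. Session duration: 10/Feb/2024:08:20:16 - 10/Feb/2024:08:05:00 = 916 seconds (15 minutes)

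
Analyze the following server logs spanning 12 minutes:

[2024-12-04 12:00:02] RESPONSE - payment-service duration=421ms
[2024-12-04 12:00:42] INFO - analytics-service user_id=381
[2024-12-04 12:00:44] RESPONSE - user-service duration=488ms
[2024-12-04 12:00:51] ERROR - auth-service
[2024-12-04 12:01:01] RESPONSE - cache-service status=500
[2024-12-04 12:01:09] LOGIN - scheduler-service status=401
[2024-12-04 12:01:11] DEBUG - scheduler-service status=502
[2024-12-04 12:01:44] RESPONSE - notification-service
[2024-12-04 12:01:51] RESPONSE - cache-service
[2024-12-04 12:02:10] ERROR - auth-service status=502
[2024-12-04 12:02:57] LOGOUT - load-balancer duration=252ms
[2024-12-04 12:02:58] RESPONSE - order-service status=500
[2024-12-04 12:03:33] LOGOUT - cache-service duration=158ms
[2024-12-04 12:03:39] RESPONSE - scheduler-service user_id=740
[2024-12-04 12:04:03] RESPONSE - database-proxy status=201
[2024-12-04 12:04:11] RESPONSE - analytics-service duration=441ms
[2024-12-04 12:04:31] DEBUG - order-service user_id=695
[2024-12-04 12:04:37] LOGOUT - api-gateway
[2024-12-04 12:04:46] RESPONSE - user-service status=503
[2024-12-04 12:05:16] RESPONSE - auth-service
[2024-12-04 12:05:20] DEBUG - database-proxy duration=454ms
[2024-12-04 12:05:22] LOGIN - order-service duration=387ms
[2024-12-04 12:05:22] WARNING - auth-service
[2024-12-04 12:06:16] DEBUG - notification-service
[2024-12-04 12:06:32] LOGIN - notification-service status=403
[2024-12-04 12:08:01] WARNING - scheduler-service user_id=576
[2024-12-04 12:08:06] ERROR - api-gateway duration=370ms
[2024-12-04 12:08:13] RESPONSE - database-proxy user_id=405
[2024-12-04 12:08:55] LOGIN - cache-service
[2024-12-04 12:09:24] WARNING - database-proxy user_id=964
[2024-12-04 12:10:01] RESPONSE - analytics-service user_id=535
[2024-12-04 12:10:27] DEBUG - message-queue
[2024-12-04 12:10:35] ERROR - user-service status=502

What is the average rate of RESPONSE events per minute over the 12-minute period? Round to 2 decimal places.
1.08

To calculate the rate:

1. Count total RESPONSE events: 13
2. Total time period: 12 minutes
3. Rate = 13 / 12 = 1.08 events per minute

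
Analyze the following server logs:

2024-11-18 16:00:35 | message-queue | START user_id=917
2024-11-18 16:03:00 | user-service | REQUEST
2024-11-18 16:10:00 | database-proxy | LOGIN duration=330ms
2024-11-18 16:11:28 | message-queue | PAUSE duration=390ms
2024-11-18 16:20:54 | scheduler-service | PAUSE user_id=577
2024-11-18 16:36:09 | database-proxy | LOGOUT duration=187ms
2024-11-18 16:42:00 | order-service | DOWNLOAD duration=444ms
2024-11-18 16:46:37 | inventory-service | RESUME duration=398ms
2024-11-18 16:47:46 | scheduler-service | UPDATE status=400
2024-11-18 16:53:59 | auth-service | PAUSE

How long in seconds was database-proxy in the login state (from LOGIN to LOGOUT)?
1569

To calculate state duration:

1. Find LOGIN event for database-proxy: 2024-11-18 16:10:00
2. Find LOGOUT event for database-proxy: 2024-11-18 16:36:09
3. Calculate duration: 2024-11-18 16:36:09 - 2024-11-18 16:10:00 = 1569 seconds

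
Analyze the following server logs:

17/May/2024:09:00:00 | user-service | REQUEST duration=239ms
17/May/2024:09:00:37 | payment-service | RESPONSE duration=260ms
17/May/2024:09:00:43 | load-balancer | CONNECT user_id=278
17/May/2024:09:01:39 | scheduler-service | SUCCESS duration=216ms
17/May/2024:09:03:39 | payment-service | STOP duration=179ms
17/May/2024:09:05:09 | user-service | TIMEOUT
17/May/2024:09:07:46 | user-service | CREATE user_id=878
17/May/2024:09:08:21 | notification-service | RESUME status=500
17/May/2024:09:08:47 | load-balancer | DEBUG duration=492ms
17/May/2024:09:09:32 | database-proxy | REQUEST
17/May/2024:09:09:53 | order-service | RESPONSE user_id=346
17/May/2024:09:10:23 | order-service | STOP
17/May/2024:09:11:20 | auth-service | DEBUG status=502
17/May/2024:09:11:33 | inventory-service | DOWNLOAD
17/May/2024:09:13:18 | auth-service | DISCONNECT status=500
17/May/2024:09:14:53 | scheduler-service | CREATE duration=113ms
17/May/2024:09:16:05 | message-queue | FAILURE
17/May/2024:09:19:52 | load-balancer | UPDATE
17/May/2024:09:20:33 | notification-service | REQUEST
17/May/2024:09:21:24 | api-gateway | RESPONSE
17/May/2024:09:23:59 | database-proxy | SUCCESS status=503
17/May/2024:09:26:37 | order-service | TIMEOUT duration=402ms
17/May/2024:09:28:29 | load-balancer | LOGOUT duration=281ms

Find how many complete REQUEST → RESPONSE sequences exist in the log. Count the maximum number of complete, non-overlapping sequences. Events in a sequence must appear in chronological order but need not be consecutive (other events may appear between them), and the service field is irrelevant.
3

To count sequences:

1. Look for pattern: REQUEST → RESPONSE
2. Greedily scan the log in chronological order, matching each sequence element in turn (ignoring service)
3. Each time the full pattern completes, increment the count and restart matching from the next event
4. Complete non-overlapping sequences found: 3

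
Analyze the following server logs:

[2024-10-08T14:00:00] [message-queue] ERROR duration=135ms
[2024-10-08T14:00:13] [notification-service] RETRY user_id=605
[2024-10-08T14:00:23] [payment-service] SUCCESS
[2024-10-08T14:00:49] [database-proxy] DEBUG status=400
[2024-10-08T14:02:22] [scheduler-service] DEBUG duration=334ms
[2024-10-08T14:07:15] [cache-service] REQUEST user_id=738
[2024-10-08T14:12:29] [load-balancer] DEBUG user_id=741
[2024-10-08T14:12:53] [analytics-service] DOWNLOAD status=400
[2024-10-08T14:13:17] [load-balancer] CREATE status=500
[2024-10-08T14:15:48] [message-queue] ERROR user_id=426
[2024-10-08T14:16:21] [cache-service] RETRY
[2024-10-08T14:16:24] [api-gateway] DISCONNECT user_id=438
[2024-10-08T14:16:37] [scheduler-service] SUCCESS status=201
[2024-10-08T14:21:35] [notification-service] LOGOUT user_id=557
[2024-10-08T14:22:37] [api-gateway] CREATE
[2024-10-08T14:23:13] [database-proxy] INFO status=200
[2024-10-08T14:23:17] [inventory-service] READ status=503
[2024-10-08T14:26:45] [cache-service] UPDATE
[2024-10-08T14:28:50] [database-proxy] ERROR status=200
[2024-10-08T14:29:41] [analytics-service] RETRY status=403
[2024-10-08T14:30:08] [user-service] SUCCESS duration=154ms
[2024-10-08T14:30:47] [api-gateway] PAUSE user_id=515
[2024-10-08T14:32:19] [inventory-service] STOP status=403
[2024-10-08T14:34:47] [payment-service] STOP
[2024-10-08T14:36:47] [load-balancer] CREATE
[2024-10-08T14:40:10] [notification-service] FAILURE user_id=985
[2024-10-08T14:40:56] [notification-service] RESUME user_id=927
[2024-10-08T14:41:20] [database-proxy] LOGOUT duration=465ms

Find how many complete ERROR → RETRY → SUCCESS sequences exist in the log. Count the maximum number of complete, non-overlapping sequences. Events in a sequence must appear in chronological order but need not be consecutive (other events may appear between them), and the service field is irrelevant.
3

To count sequences:

1. Look for pattern: ERROR → RETRY → SUCCESS
2. Greedily scan the log in chronological order, matching each sequence element in turn (ignoring service)
3. Each time the full pattern completes, increment the count and restart matching from the next event
4. Complete non-overlapping sequences found: 3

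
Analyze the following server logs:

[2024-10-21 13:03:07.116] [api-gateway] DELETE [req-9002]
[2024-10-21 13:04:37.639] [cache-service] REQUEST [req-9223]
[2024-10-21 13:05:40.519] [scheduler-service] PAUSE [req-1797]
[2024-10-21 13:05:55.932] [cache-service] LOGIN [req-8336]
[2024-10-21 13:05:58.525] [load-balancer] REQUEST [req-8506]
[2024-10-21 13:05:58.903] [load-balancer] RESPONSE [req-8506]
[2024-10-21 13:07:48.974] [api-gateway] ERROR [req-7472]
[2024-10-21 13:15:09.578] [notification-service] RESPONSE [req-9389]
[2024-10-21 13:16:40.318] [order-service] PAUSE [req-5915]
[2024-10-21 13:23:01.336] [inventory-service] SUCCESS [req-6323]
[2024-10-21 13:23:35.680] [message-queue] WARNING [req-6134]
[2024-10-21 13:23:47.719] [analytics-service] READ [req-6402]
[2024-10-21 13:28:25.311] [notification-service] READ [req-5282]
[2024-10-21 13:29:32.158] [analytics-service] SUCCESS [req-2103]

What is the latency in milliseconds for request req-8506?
378

To calculate latency:

1. Find REQUEST with id req-8506: 2024-10-21 13:05:58.525
2. Find RESPONSE with id req-8506: 2024-10-21 13:05:58.903
3. Latency: 2024-10-21 13:05:58.903 - 2024-10-21 13:05:58.525 = 378ms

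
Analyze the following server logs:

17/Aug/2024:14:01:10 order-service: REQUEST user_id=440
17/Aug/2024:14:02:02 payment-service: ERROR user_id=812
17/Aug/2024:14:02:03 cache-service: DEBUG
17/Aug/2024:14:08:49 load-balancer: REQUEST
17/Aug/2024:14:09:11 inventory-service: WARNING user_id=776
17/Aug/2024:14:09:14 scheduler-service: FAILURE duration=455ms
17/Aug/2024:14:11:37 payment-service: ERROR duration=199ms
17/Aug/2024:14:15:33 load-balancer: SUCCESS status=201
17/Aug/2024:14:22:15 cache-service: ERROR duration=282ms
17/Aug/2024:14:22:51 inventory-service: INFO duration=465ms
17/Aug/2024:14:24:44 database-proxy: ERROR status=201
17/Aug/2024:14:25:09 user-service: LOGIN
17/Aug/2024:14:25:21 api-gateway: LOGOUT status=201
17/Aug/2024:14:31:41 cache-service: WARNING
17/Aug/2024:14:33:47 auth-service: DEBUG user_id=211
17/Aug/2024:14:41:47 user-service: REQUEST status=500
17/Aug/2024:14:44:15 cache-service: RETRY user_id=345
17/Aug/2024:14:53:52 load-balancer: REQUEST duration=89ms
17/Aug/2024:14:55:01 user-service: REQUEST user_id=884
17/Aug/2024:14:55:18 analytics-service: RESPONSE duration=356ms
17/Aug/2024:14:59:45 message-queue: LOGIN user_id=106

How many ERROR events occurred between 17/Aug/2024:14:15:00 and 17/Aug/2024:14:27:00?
2

To count events in the time window:

1. Window boundaries: 17/Aug/2024:14:15:00 to 17/Aug/2024:14:27:00
2. Filter for ERROR events within this window
3. Count matching events: 2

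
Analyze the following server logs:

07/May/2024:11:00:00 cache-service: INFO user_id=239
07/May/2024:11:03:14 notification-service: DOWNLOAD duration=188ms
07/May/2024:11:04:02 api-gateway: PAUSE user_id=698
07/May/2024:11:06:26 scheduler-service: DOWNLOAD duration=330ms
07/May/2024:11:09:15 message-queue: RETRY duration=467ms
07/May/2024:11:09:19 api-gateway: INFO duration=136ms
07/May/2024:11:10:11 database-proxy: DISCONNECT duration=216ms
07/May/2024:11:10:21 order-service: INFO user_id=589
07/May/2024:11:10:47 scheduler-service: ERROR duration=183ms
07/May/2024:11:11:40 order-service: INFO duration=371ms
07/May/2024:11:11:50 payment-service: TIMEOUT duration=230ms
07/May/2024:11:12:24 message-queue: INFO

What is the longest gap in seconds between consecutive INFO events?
559

To find the longest gap:

1. Extract all INFO events in chronological order
2. Calculate time differences between consecutive events
3. Find the maximum difference
4. Longest gap: 559 seconds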